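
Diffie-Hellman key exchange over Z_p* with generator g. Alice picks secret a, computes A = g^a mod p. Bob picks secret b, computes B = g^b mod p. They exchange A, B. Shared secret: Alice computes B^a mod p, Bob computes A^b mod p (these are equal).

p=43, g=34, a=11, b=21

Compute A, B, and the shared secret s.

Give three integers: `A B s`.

Answer: 3 42 42

Derivation:
A = 34^11 mod 43  (bits of 11 = 1011)
  bit 0 = 1: r = r^2 * 34 mod 43 = 1^2 * 34 = 1*34 = 34
  bit 1 = 0: r = r^2 mod 43 = 34^2 = 38
  bit 2 = 1: r = r^2 * 34 mod 43 = 38^2 * 34 = 25*34 = 33
  bit 3 = 1: r = r^2 * 34 mod 43 = 33^2 * 34 = 14*34 = 3
  -> A = 3
B = 34^21 mod 43  (bits of 21 = 10101)
  bit 0 = 1: r = r^2 * 34 mod 43 = 1^2 * 34 = 1*34 = 34
  bit 1 = 0: r = r^2 mod 43 = 34^2 = 38
  bit 2 = 1: r = r^2 * 34 mod 43 = 38^2 * 34 = 25*34 = 33
  bit 3 = 0: r = r^2 mod 43 = 33^2 = 14
  bit 4 = 1: r = r^2 * 34 mod 43 = 14^2 * 34 = 24*34 = 42
  -> B = 42
s = B^a = 42^11 mod 43  (bits of 11 = 1011)
  bit 0 = 1: r = r^2 * 42 mod 43 = 1^2 * 42 = 1*42 = 42
  bit 1 = 0: r = r^2 mod 43 = 42^2 = 1
  bit 2 = 1: r = r^2 * 42 mod 43 = 1^2 * 42 = 1*42 = 42
  bit 3 = 1: r = r^2 * 42 mod 43 = 42^2 * 42 = 1*42 = 42
  -> s = B^a = 42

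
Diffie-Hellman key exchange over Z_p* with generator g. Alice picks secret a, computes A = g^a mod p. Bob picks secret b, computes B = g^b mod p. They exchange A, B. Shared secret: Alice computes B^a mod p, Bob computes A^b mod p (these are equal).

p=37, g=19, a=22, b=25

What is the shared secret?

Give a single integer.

A = 19^22 mod 37  (bits of 22 = 10110)
  bit 0 = 1: r = r^2 * 19 mod 37 = 1^2 * 19 = 1*19 = 19
  bit 1 = 0: r = r^2 mod 37 = 19^2 = 28
  bit 2 = 1: r = r^2 * 19 mod 37 = 28^2 * 19 = 7*19 = 22
  bit 3 = 1: r = r^2 * 19 mod 37 = 22^2 * 19 = 3*19 = 20
  bit 4 = 0: r = r^2 mod 37 = 20^2 = 30
  -> A = 30
B = 19^25 mod 37  (bits of 25 = 11001)
  bit 0 = 1: r = r^2 * 19 mod 37 = 1^2 * 19 = 1*19 = 19
  bit 1 = 1: r = r^2 * 19 mod 37 = 19^2 * 19 = 28*19 = 14
  bit 2 = 0: r = r^2 mod 37 = 14^2 = 11
  bit 3 = 0: r = r^2 mod 37 = 11^2 = 10
  bit 4 = 1: r = r^2 * 19 mod 37 = 10^2 * 19 = 26*19 = 13
  -> B = 13
s = B^a = 13^22 mod 37  (bits of 22 = 10110)
  bit 0 = 1: r = r^2 * 13 mod 37 = 1^2 * 13 = 1*13 = 13
  bit 1 = 0: r = r^2 mod 37 = 13^2 = 21
  bit 2 = 1: r = r^2 * 13 mod 37 = 21^2 * 13 = 34*13 = 35
  bit 3 = 1: r = r^2 * 13 mod 37 = 35^2 * 13 = 4*13 = 15
  bit 4 = 0: r = r^2 mod 37 = 15^2 = 3
  -> s = B^a = 3

Answer: 3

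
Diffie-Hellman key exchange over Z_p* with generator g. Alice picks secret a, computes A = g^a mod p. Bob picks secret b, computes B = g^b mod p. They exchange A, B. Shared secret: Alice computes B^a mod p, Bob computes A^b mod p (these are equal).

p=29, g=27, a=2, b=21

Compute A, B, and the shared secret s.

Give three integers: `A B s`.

Answer: 4 12 28

Derivation:
A = 27^2 mod 29  (bits of 2 = 10)
  bit 0 = 1: r = r^2 * 27 mod 29 = 1^2 * 27 = 1*27 = 27
  bit 1 = 0: r = r^2 mod 29 = 27^2 = 4
  -> A = 4
B = 27^21 mod 29  (bits of 21 = 10101)
  bit 0 = 1: r = r^2 * 27 mod 29 = 1^2 * 27 = 1*27 = 27
  bit 1 = 0: r = r^2 mod 29 = 27^2 = 4
  bit 2 = 1: r = r^2 * 27 mod 29 = 4^2 * 27 = 16*27 = 26
  bit 3 = 0: r = r^2 mod 29 = 26^2 = 9
  bit 4 = 1: r = r^2 * 27 mod 29 = 9^2 * 27 = 23*27 = 12
  -> B = 12
s = B^a = 12^2 mod 29  (bits of 2 = 10)
  bit 0 = 1: r = r^2 * 12 mod 29 = 1^2 * 12 = 1*12 = 12
  bit 1 = 0: r = r^2 mod 29 = 12^2 = 28
  -> s = B^a = 28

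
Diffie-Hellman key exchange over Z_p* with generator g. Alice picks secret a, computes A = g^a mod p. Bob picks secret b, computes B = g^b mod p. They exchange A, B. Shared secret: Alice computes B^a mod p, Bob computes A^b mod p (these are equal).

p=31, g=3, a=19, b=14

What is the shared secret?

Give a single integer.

A = 3^19 mod 31  (bits of 19 = 10011)
  bit 0 = 1: r = r^2 * 3 mod 31 = 1^2 * 3 = 1*3 = 3
  bit 1 = 0: r = r^2 mod 31 = 3^2 = 9
  bit 2 = 0: r = r^2 mod 31 = 9^2 = 19
  bit 3 = 1: r = r^2 * 3 mod 31 = 19^2 * 3 = 20*3 = 29
  bit 4 = 1: r = r^2 * 3 mod 31 = 29^2 * 3 = 4*3 = 12
  -> A = 12
B = 3^14 mod 31  (bits of 14 = 1110)
  bit 0 = 1: r = r^2 * 3 mod 31 = 1^2 * 3 = 1*3 = 3
  bit 1 = 1: r = r^2 * 3 mod 31 = 3^2 * 3 = 9*3 = 27
  bit 2 = 1: r = r^2 * 3 mod 31 = 27^2 * 3 = 16*3 = 17
  bit 3 = 0: r = r^2 mod 31 = 17^2 = 10
  -> B = 10
s = B^a = 10^19 mod 31  (bits of 19 = 10011)
  bit 0 = 1: r = r^2 * 10 mod 31 = 1^2 * 10 = 1*10 = 10
  bit 1 = 0: r = r^2 mod 31 = 10^2 = 7
  bit 2 = 0: r = r^2 mod 31 = 7^2 = 18
  bit 3 = 1: r = r^2 * 10 mod 31 = 18^2 * 10 = 14*10 = 16
  bit 4 = 1: r = r^2 * 10 mod 31 = 16^2 * 10 = 8*10 = 18
  -> s = B^a = 18

Answer: 18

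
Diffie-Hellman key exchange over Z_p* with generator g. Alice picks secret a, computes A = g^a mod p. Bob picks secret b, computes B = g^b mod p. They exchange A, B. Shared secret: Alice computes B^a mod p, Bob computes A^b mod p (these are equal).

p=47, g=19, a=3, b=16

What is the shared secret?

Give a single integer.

A = 19^3 mod 47  (bits of 3 = 11)
  bit 0 = 1: r = r^2 * 19 mod 47 = 1^2 * 19 = 1*19 = 19
  bit 1 = 1: r = r^2 * 19 mod 47 = 19^2 * 19 = 32*19 = 44
  -> A = 44
B = 19^16 mod 47  (bits of 16 = 10000)
  bit 0 = 1: r = r^2 * 19 mod 47 = 1^2 * 19 = 1*19 = 19
  bit 1 = 0: r = r^2 mod 47 = 19^2 = 32
  bit 2 = 0: r = r^2 mod 47 = 32^2 = 37
  bit 3 = 0: r = r^2 mod 47 = 37^2 = 6
  bit 4 = 0: r = r^2 mod 47 = 6^2 = 36
  -> B = 36
s = B^a = 36^3 mod 47  (bits of 3 = 11)
  bit 0 = 1: r = r^2 * 36 mod 47 = 1^2 * 36 = 1*36 = 36
  bit 1 = 1: r = r^2 * 36 mod 47 = 36^2 * 36 = 27*36 = 32
  -> s = B^a = 32

Answer: 32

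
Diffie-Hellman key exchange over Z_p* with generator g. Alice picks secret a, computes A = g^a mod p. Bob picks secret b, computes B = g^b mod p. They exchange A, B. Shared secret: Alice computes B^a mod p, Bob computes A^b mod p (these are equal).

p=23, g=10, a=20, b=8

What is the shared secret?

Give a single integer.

Answer: 6

Derivation:
A = 10^20 mod 23  (bits of 20 = 10100)
  bit 0 = 1: r = r^2 * 10 mod 23 = 1^2 * 10 = 1*10 = 10
  bit 1 = 0: r = r^2 mod 23 = 10^2 = 8
  bit 2 = 1: r = r^2 * 10 mod 23 = 8^2 * 10 = 18*10 = 19
  bit 3 = 0: r = r^2 mod 23 = 19^2 = 16
  bit 4 = 0: r = r^2 mod 23 = 16^2 = 3
  -> A = 3
B = 10^8 mod 23  (bits of 8 = 1000)
  bit 0 = 1: r = r^2 * 10 mod 23 = 1^2 * 10 = 1*10 = 10
  bit 1 = 0: r = r^2 mod 23 = 10^2 = 8
  bit 2 = 0: r = r^2 mod 23 = 8^2 = 18
  bit 3 = 0: r = r^2 mod 23 = 18^2 = 2
  -> B = 2
s = B^a = 2^20 mod 23  (bits of 20 = 10100)
  bit 0 = 1: r = r^2 * 2 mod 23 = 1^2 * 2 = 1*2 = 2
  bit 1 = 0: r = r^2 mod 23 = 2^2 = 4
  bit 2 = 1: r = r^2 * 2 mod 23 = 4^2 * 2 = 16*2 = 9
  bit 3 = 0: r = r^2 mod 23 = 9^2 = 12
  bit 4 = 0: r = r^2 mod 23 = 12^2 = 6
  -> s = B^a = 6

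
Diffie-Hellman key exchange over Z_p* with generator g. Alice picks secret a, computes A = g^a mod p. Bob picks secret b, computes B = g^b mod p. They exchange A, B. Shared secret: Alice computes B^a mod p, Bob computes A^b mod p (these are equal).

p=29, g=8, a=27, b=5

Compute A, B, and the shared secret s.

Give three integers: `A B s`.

Answer: 11 27 14

Derivation:
A = 8^27 mod 29  (bits of 27 = 11011)
  bit 0 = 1: r = r^2 * 8 mod 29 = 1^2 * 8 = 1*8 = 8
  bit 1 = 1: r = r^2 * 8 mod 29 = 8^2 * 8 = 6*8 = 19
  bit 2 = 0: r = r^2 mod 29 = 19^2 = 13
  bit 3 = 1: r = r^2 * 8 mod 29 = 13^2 * 8 = 24*8 = 18
  bit 4 = 1: r = r^2 * 8 mod 29 = 18^2 * 8 = 5*8 = 11
  -> A = 11
B = 8^5 mod 29  (bits of 5 = 101)
  bit 0 = 1: r = r^2 * 8 mod 29 = 1^2 * 8 = 1*8 = 8
  bit 1 = 0: r = r^2 mod 29 = 8^2 = 6
  bit 2 = 1: r = r^2 * 8 mod 29 = 6^2 * 8 = 7*8 = 27
  -> B = 27
s = B^a = 27^27 mod 29  (bits of 27 = 11011)
  bit 0 = 1: r = r^2 * 27 mod 29 = 1^2 * 27 = 1*27 = 27
  bit 1 = 1: r = r^2 * 27 mod 29 = 27^2 * 27 = 4*27 = 21
  bit 2 = 0: r = r^2 mod 29 = 21^2 = 6
  bit 3 = 1: r = r^2 * 27 mod 29 = 6^2 * 27 = 7*27 = 15
  bit 4 = 1: r = r^2 * 27 mod 29 = 15^2 * 27 = 22*27 = 14
  -> s = B^a = 14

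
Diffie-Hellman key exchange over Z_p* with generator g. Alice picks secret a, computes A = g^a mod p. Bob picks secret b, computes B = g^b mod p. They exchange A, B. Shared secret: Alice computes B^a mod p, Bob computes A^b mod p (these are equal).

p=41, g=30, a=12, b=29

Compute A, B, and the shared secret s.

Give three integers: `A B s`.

Answer: 23 12 25

Derivation:
A = 30^12 mod 41  (bits of 12 = 1100)
  bit 0 = 1: r = r^2 * 30 mod 41 = 1^2 * 30 = 1*30 = 30
  bit 1 = 1: r = r^2 * 30 mod 41 = 30^2 * 30 = 39*30 = 22
  bit 2 = 0: r = r^2 mod 41 = 22^2 = 33
  bit 3 = 0: r = r^2 mod 41 = 33^2 = 23
  -> A = 23
B = 30^29 mod 41  (bits of 29 = 11101)
  bit 0 = 1: r = r^2 * 30 mod 41 = 1^2 * 30 = 1*30 = 30
  bit 1 = 1: r = r^2 * 30 mod 41 = 30^2 * 30 = 39*30 = 22
  bit 2 = 1: r = r^2 * 30 mod 41 = 22^2 * 30 = 33*30 = 6
  bit 3 = 0: r = r^2 mod 41 = 6^2 = 36
  bit 4 = 1: r = r^2 * 30 mod 41 = 36^2 * 30 = 25*30 = 12
  -> B = 12
s = B^a = 12^12 mod 41  (bits of 12 = 1100)
  bit 0 = 1: r = r^2 * 12 mod 41 = 1^2 * 12 = 1*12 = 12
  bit 1 = 1: r = r^2 * 12 mod 41 = 12^2 * 12 = 21*12 = 6
  bit 2 = 0: r = r^2 mod 41 = 6^2 = 36
  bit 3 = 0: r = r^2 mod 41 = 36^2 = 25
  -> s = B^a = 25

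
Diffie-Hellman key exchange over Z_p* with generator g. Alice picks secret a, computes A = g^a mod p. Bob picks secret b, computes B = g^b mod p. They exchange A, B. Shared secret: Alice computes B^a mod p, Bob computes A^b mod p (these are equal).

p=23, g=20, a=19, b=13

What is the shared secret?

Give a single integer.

A = 20^19 mod 23  (bits of 19 = 10011)
  bit 0 = 1: r = r^2 * 20 mod 23 = 1^2 * 20 = 1*20 = 20
  bit 1 = 0: r = r^2 mod 23 = 20^2 = 9
  bit 2 = 0: r = r^2 mod 23 = 9^2 = 12
  bit 3 = 1: r = r^2 * 20 mod 23 = 12^2 * 20 = 6*20 = 5
  bit 4 = 1: r = r^2 * 20 mod 23 = 5^2 * 20 = 2*20 = 17
  -> A = 17
B = 20^13 mod 23  (bits of 13 = 1101)
  bit 0 = 1: r = r^2 * 20 mod 23 = 1^2 * 20 = 1*20 = 20
  bit 1 = 1: r = r^2 * 20 mod 23 = 20^2 * 20 = 9*20 = 19
  bit 2 = 0: r = r^2 mod 23 = 19^2 = 16
  bit 3 = 1: r = r^2 * 20 mod 23 = 16^2 * 20 = 3*20 = 14
  -> B = 14
s = B^a = 14^19 mod 23  (bits of 19 = 10011)
  bit 0 = 1: r = r^2 * 14 mod 23 = 1^2 * 14 = 1*14 = 14
  bit 1 = 0: r = r^2 mod 23 = 14^2 = 12
  bit 2 = 0: r = r^2 mod 23 = 12^2 = 6
  bit 3 = 1: r = r^2 * 14 mod 23 = 6^2 * 14 = 13*14 = 21
  bit 4 = 1: r = r^2 * 14 mod 23 = 21^2 * 14 = 4*14 = 10
  -> s = B^a = 10

Answer: 10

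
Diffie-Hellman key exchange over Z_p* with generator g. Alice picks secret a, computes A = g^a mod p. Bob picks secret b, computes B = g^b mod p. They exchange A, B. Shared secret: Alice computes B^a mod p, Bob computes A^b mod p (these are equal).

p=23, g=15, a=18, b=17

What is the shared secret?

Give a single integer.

A = 15^18 mod 23  (bits of 18 = 10010)
  bit 0 = 1: r = r^2 * 15 mod 23 = 1^2 * 15 = 1*15 = 15
  bit 1 = 0: r = r^2 mod 23 = 15^2 = 18
  bit 2 = 0: r = r^2 mod 23 = 18^2 = 2
  bit 3 = 1: r = r^2 * 15 mod 23 = 2^2 * 15 = 4*15 = 14
  bit 4 = 0: r = r^2 mod 23 = 14^2 = 12
  -> A = 12
B = 15^17 mod 23  (bits of 17 = 10001)
  bit 0 = 1: r = r^2 * 15 mod 23 = 1^2 * 15 = 1*15 = 15
  bit 1 = 0: r = r^2 mod 23 = 15^2 = 18
  bit 2 = 0: r = r^2 mod 23 = 18^2 = 2
  bit 3 = 0: r = r^2 mod 23 = 2^2 = 4
  bit 4 = 1: r = r^2 * 15 mod 23 = 4^2 * 15 = 16*15 = 10
  -> B = 10
s = B^a = 10^18 mod 23  (bits of 18 = 10010)
  bit 0 = 1: r = r^2 * 10 mod 23 = 1^2 * 10 = 1*10 = 10
  bit 1 = 0: r = r^2 mod 23 = 10^2 = 8
  bit 2 = 0: r = r^2 mod 23 = 8^2 = 18
  bit 3 = 1: r = r^2 * 10 mod 23 = 18^2 * 10 = 2*10 = 20
  bit 4 = 0: r = r^2 mod 23 = 20^2 = 9
  -> s = B^a = 9

Answer: 9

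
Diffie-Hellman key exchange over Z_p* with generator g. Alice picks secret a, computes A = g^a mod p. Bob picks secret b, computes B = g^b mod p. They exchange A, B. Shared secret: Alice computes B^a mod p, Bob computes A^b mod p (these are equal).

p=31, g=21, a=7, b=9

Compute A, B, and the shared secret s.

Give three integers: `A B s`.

Answer: 11 15 23

Derivation:
A = 21^7 mod 31  (bits of 7 = 111)
  bit 0 = 1: r = r^2 * 21 mod 31 = 1^2 * 21 = 1*21 = 21
  bit 1 = 1: r = r^2 * 21 mod 31 = 21^2 * 21 = 7*21 = 23
  bit 2 = 1: r = r^2 * 21 mod 31 = 23^2 * 21 = 2*21 = 11
  -> A = 11
B = 21^9 mod 31  (bits of 9 = 1001)
  bit 0 = 1: r = r^2 * 21 mod 31 = 1^2 * 21 = 1*21 = 21
  bit 1 = 0: r = r^2 mod 31 = 21^2 = 7
  bit 2 = 0: r = r^2 mod 31 = 7^2 = 18
  bit 3 = 1: r = r^2 * 21 mod 31 = 18^2 * 21 = 14*21 = 15
  -> B = 15
s = B^a = 15^7 mod 31  (bits of 7 = 111)
  bit 0 = 1: r = r^2 * 15 mod 31 = 1^2 * 15 = 1*15 = 15
  bit 1 = 1: r = r^2 * 15 mod 31 = 15^2 * 15 = 8*15 = 27
  bit 2 = 1: r = r^2 * 15 mod 31 = 27^2 * 15 = 16*15 = 23
  -> s = B^a = 23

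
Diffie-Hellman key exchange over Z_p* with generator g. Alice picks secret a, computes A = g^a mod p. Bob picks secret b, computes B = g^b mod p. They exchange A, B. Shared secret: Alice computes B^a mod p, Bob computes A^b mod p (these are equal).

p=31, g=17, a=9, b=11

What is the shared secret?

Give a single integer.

A = 17^9 mod 31  (bits of 9 = 1001)
  bit 0 = 1: r = r^2 * 17 mod 31 = 1^2 * 17 = 1*17 = 17
  bit 1 = 0: r = r^2 mod 31 = 17^2 = 10
  bit 2 = 0: r = r^2 mod 31 = 10^2 = 7
  bit 3 = 1: r = r^2 * 17 mod 31 = 7^2 * 17 = 18*17 = 27
  -> A = 27
B = 17^11 mod 31  (bits of 11 = 1011)
  bit 0 = 1: r = r^2 * 17 mod 31 = 1^2 * 17 = 1*17 = 17
  bit 1 = 0: r = r^2 mod 31 = 17^2 = 10
  bit 2 = 1: r = r^2 * 17 mod 31 = 10^2 * 17 = 7*17 = 26
  bit 3 = 1: r = r^2 * 17 mod 31 = 26^2 * 17 = 25*17 = 22
  -> B = 22
s = B^a = 22^9 mod 31  (bits of 9 = 1001)
  bit 0 = 1: r = r^2 * 22 mod 31 = 1^2 * 22 = 1*22 = 22
  bit 1 = 0: r = r^2 mod 31 = 22^2 = 19
  bit 2 = 0: r = r^2 mod 31 = 19^2 = 20
  bit 3 = 1: r = r^2 * 22 mod 31 = 20^2 * 22 = 28*22 = 27
  -> s = B^a = 27

Answer: 27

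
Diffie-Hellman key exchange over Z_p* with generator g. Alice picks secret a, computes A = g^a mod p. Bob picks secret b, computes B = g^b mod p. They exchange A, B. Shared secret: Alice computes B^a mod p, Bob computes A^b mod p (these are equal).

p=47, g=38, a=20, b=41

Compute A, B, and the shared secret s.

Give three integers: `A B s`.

Answer: 2 11 25

Derivation:
A = 38^20 mod 47  (bits of 20 = 10100)
  bit 0 = 1: r = r^2 * 38 mod 47 = 1^2 * 38 = 1*38 = 38
  bit 1 = 0: r = r^2 mod 47 = 38^2 = 34
  bit 2 = 1: r = r^2 * 38 mod 47 = 34^2 * 38 = 28*38 = 30
  bit 3 = 0: r = r^2 mod 47 = 30^2 = 7
  bit 4 = 0: r = r^2 mod 47 = 7^2 = 2
  -> A = 2
B = 38^41 mod 47  (bits of 41 = 101001)
  bit 0 = 1: r = r^2 * 38 mod 47 = 1^2 * 38 = 1*38 = 38
  bit 1 = 0: r = r^2 mod 47 = 38^2 = 34
  bit 2 = 1: r = r^2 * 38 mod 47 = 34^2 * 38 = 28*38 = 30
  bit 3 = 0: r = r^2 mod 47 = 30^2 = 7
  bit 4 = 0: r = r^2 mod 47 = 7^2 = 2
  bit 5 = 1: r = r^2 * 38 mod 47 = 2^2 * 38 = 4*38 = 11
  -> B = 11
s = B^a = 11^20 mod 47  (bits of 20 = 10100)
  bit 0 = 1: r = r^2 * 11 mod 47 = 1^2 * 11 = 1*11 = 11
  bit 1 = 0: r = r^2 mod 47 = 11^2 = 27
  bit 2 = 1: r = r^2 * 11 mod 47 = 27^2 * 11 = 24*11 = 29
  bit 3 = 0: r = r^2 mod 47 = 29^2 = 42
  bit 4 = 0: r = r^2 mod 47 = 42^2 = 25
  -> s = B^a = 25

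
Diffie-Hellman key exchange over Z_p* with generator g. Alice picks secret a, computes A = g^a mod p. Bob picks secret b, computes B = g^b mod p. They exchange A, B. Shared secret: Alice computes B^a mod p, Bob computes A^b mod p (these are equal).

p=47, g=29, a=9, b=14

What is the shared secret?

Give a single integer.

A = 29^9 mod 47  (bits of 9 = 1001)
  bit 0 = 1: r = r^2 * 29 mod 47 = 1^2 * 29 = 1*29 = 29
  bit 1 = 0: r = r^2 mod 47 = 29^2 = 42
  bit 2 = 0: r = r^2 mod 47 = 42^2 = 25
  bit 3 = 1: r = r^2 * 29 mod 47 = 25^2 * 29 = 14*29 = 30
  -> A = 30
B = 29^14 mod 47  (bits of 14 = 1110)
  bit 0 = 1: r = r^2 * 29 mod 47 = 1^2 * 29 = 1*29 = 29
  bit 1 = 1: r = r^2 * 29 mod 47 = 29^2 * 29 = 42*29 = 43
  bit 2 = 1: r = r^2 * 29 mod 47 = 43^2 * 29 = 16*29 = 41
  bit 3 = 0: r = r^2 mod 47 = 41^2 = 36
  -> B = 36
s = B^a = 36^9 mod 47  (bits of 9 = 1001)
  bit 0 = 1: r = r^2 * 36 mod 47 = 1^2 * 36 = 1*36 = 36
  bit 1 = 0: r = r^2 mod 47 = 36^2 = 27
  bit 2 = 0: r = r^2 mod 47 = 27^2 = 24
  bit 3 = 1: r = r^2 * 36 mod 47 = 24^2 * 36 = 12*36 = 9
  -> s = B^a = 9

Answer: 9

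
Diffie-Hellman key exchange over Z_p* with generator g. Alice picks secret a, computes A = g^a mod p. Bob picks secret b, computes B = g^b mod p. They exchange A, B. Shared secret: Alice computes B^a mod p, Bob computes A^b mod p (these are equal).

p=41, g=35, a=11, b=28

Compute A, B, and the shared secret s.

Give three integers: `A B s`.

A = 35^11 mod 41  (bits of 11 = 1011)
  bit 0 = 1: r = r^2 * 35 mod 41 = 1^2 * 35 = 1*35 = 35
  bit 1 = 0: r = r^2 mod 41 = 35^2 = 36
  bit 2 = 1: r = r^2 * 35 mod 41 = 36^2 * 35 = 25*35 = 14
  bit 3 = 1: r = r^2 * 35 mod 41 = 14^2 * 35 = 32*35 = 13
  -> A = 13
B = 35^28 mod 41  (bits of 28 = 11100)
  bit 0 = 1: r = r^2 * 35 mod 41 = 1^2 * 35 = 1*35 = 35
  bit 1 = 1: r = r^2 * 35 mod 41 = 35^2 * 35 = 36*35 = 30
  bit 2 = 1: r = r^2 * 35 mod 41 = 30^2 * 35 = 39*35 = 12
  bit 3 = 0: r = r^2 mod 41 = 12^2 = 21
  bit 4 = 0: r = r^2 mod 41 = 21^2 = 31
  -> B = 31
s = B^a = 31^11 mod 41  (bits of 11 = 1011)
  bit 0 = 1: r = r^2 * 31 mod 41 = 1^2 * 31 = 1*31 = 31
  bit 1 = 0: r = r^2 mod 41 = 31^2 = 18
  bit 2 = 1: r = r^2 * 31 mod 41 = 18^2 * 31 = 37*31 = 40
  bit 3 = 1: r = r^2 * 31 mod 41 = 40^2 * 31 = 1*31 = 31
  -> s = B^a = 31

Answer: 13 31 31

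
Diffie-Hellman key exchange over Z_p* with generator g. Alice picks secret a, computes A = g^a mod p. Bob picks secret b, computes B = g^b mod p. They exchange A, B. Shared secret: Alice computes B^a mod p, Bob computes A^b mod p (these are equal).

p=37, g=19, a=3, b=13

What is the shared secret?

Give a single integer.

Answer: 14

Derivation:
A = 19^3 mod 37  (bits of 3 = 11)
  bit 0 = 1: r = r^2 * 19 mod 37 = 1^2 * 19 = 1*19 = 19
  bit 1 = 1: r = r^2 * 19 mod 37 = 19^2 * 19 = 28*19 = 14
  -> A = 14
B = 19^13 mod 37  (bits of 13 = 1101)
  bit 0 = 1: r = r^2 * 19 mod 37 = 1^2 * 19 = 1*19 = 19
  bit 1 = 1: r = r^2 * 19 mod 37 = 19^2 * 19 = 28*19 = 14
  bit 2 = 0: r = r^2 mod 37 = 14^2 = 11
  bit 3 = 1: r = r^2 * 19 mod 37 = 11^2 * 19 = 10*19 = 5
  -> B = 5
s = B^a = 5^3 mod 37  (bits of 3 = 11)
  bit 0 = 1: r = r^2 * 5 mod 37 = 1^2 * 5 = 1*5 = 5
  bit 1 = 1: r = r^2 * 5 mod 37 = 5^2 * 5 = 25*5 = 14
  -> s = B^a = 14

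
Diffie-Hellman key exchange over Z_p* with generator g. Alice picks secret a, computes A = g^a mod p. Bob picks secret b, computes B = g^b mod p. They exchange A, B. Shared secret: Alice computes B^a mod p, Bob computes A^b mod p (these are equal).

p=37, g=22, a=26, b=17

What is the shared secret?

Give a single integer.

Answer: 21

Derivation:
A = 22^26 mod 37  (bits of 26 = 11010)
  bit 0 = 1: r = r^2 * 22 mod 37 = 1^2 * 22 = 1*22 = 22
  bit 1 = 1: r = r^2 * 22 mod 37 = 22^2 * 22 = 3*22 = 29
  bit 2 = 0: r = r^2 mod 37 = 29^2 = 27
  bit 3 = 1: r = r^2 * 22 mod 37 = 27^2 * 22 = 26*22 = 17
  bit 4 = 0: r = r^2 mod 37 = 17^2 = 30
  -> A = 30
B = 22^17 mod 37  (bits of 17 = 10001)
  bit 0 = 1: r = r^2 * 22 mod 37 = 1^2 * 22 = 1*22 = 22
  bit 1 = 0: r = r^2 mod 37 = 22^2 = 3
  bit 2 = 0: r = r^2 mod 37 = 3^2 = 9
  bit 3 = 0: r = r^2 mod 37 = 9^2 = 7
  bit 4 = 1: r = r^2 * 22 mod 37 = 7^2 * 22 = 12*22 = 5
  -> B = 5
s = B^a = 5^26 mod 37  (bits of 26 = 11010)
  bit 0 = 1: r = r^2 * 5 mod 37 = 1^2 * 5 = 1*5 = 5
  bit 1 = 1: r = r^2 * 5 mod 37 = 5^2 * 5 = 25*5 = 14
  bit 2 = 0: r = r^2 mod 37 = 14^2 = 11
  bit 3 = 1: r = r^2 * 5 mod 37 = 11^2 * 5 = 10*5 = 13
  bit 4 = 0: r = r^2 mod 37 = 13^2 = 21
  -> s = B^a = 21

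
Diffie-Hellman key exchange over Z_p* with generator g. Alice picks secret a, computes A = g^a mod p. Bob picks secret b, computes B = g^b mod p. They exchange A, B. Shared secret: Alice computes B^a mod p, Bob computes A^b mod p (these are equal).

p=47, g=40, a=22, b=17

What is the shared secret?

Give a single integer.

Answer: 8

Derivation:
A = 40^22 mod 47  (bits of 22 = 10110)
  bit 0 = 1: r = r^2 * 40 mod 47 = 1^2 * 40 = 1*40 = 40
  bit 1 = 0: r = r^2 mod 47 = 40^2 = 2
  bit 2 = 1: r = r^2 * 40 mod 47 = 2^2 * 40 = 4*40 = 19
  bit 3 = 1: r = r^2 * 40 mod 47 = 19^2 * 40 = 32*40 = 11
  bit 4 = 0: r = r^2 mod 47 = 11^2 = 27
  -> A = 27
B = 40^17 mod 47  (bits of 17 = 10001)
  bit 0 = 1: r = r^2 * 40 mod 47 = 1^2 * 40 = 1*40 = 40
  bit 1 = 0: r = r^2 mod 47 = 40^2 = 2
  bit 2 = 0: r = r^2 mod 47 = 2^2 = 4
  bit 3 = 0: r = r^2 mod 47 = 4^2 = 16
  bit 4 = 1: r = r^2 * 40 mod 47 = 16^2 * 40 = 21*40 = 41
  -> B = 41
s = B^a = 41^22 mod 47  (bits of 22 = 10110)
  bit 0 = 1: r = r^2 * 41 mod 47 = 1^2 * 41 = 1*41 = 41
  bit 1 = 0: r = r^2 mod 47 = 41^2 = 36
  bit 2 = 1: r = r^2 * 41 mod 47 = 36^2 * 41 = 27*41 = 26
  bit 3 = 1: r = r^2 * 41 mod 47 = 26^2 * 41 = 18*41 = 33
  bit 4 = 0: r = r^2 mod 47 = 33^2 = 8
  -> s = B^a = 8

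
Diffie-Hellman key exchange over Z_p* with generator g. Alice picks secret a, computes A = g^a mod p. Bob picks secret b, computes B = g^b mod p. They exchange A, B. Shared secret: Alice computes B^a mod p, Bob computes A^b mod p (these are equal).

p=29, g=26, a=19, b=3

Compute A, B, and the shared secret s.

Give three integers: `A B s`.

A = 26^19 mod 29  (bits of 19 = 10011)
  bit 0 = 1: r = r^2 * 26 mod 29 = 1^2 * 26 = 1*26 = 26
  bit 1 = 0: r = r^2 mod 29 = 26^2 = 9
  bit 2 = 0: r = r^2 mod 29 = 9^2 = 23
  bit 3 = 1: r = r^2 * 26 mod 29 = 23^2 * 26 = 7*26 = 8
  bit 4 = 1: r = r^2 * 26 mod 29 = 8^2 * 26 = 6*26 = 11
  -> A = 11
B = 26^3 mod 29  (bits of 3 = 11)
  bit 0 = 1: r = r^2 * 26 mod 29 = 1^2 * 26 = 1*26 = 26
  bit 1 = 1: r = r^2 * 26 mod 29 = 26^2 * 26 = 9*26 = 2
  -> B = 2
s = B^a = 2^19 mod 29  (bits of 19 = 10011)
  bit 0 = 1: r = r^2 * 2 mod 29 = 1^2 * 2 = 1*2 = 2
  bit 1 = 0: r = r^2 mod 29 = 2^2 = 4
  bit 2 = 0: r = r^2 mod 29 = 4^2 = 16
  bit 3 = 1: r = r^2 * 2 mod 29 = 16^2 * 2 = 24*2 = 19
  bit 4 = 1: r = r^2 * 2 mod 29 = 19^2 * 2 = 13*2 = 26
  -> s = B^a = 26

Answer: 11 2 26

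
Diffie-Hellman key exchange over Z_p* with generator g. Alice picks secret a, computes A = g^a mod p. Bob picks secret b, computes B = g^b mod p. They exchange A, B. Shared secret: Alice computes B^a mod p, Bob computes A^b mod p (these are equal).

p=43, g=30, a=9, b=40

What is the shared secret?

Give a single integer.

Answer: 4

Derivation:
A = 30^9 mod 43  (bits of 9 = 1001)
  bit 0 = 1: r = r^2 * 30 mod 43 = 1^2 * 30 = 1*30 = 30
  bit 1 = 0: r = r^2 mod 43 = 30^2 = 40
  bit 2 = 0: r = r^2 mod 43 = 40^2 = 9
  bit 3 = 1: r = r^2 * 30 mod 43 = 9^2 * 30 = 38*30 = 22
  -> A = 22
B = 30^40 mod 43  (bits of 40 = 101000)
  bit 0 = 1: r = r^2 * 30 mod 43 = 1^2 * 30 = 1*30 = 30
  bit 1 = 0: r = r^2 mod 43 = 30^2 = 40
  bit 2 = 1: r = r^2 * 30 mod 43 = 40^2 * 30 = 9*30 = 12
  bit 3 = 0: r = r^2 mod 43 = 12^2 = 15
  bit 4 = 0: r = r^2 mod 43 = 15^2 = 10
  bit 5 = 0: r = r^2 mod 43 = 10^2 = 14
  -> B = 14
s = B^a = 14^9 mod 43  (bits of 9 = 1001)
  bit 0 = 1: r = r^2 * 14 mod 43 = 1^2 * 14 = 1*14 = 14
  bit 1 = 0: r = r^2 mod 43 = 14^2 = 24
  bit 2 = 0: r = r^2 mod 43 = 24^2 = 17
  bit 3 = 1: r = r^2 * 14 mod 43 = 17^2 * 14 = 31*14 = 4
  -> s = B^a = 4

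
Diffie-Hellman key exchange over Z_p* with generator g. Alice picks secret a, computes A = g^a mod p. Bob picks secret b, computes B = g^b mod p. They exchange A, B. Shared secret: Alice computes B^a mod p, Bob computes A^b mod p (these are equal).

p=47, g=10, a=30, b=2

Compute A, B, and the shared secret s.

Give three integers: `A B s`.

A = 10^30 mod 47  (bits of 30 = 11110)
  bit 0 = 1: r = r^2 * 10 mod 47 = 1^2 * 10 = 1*10 = 10
  bit 1 = 1: r = r^2 * 10 mod 47 = 10^2 * 10 = 6*10 = 13
  bit 2 = 1: r = r^2 * 10 mod 47 = 13^2 * 10 = 28*10 = 45
  bit 3 = 1: r = r^2 * 10 mod 47 = 45^2 * 10 = 4*10 = 40
  bit 4 = 0: r = r^2 mod 47 = 40^2 = 2
  -> A = 2
B = 10^2 mod 47  (bits of 2 = 10)
  bit 0 = 1: r = r^2 * 10 mod 47 = 1^2 * 10 = 1*10 = 10
  bit 1 = 0: r = r^2 mod 47 = 10^2 = 6
  -> B = 6
s = B^a = 6^30 mod 47  (bits of 30 = 11110)
  bit 0 = 1: r = r^2 * 6 mod 47 = 1^2 * 6 = 1*6 = 6
  bit 1 = 1: r = r^2 * 6 mod 47 = 6^2 * 6 = 36*6 = 28
  bit 2 = 1: r = r^2 * 6 mod 47 = 28^2 * 6 = 32*6 = 4
  bit 3 = 1: r = r^2 * 6 mod 47 = 4^2 * 6 = 16*6 = 2
  bit 4 = 0: r = r^2 mod 47 = 2^2 = 4
  -> s = B^a = 4

Answer: 2 6 4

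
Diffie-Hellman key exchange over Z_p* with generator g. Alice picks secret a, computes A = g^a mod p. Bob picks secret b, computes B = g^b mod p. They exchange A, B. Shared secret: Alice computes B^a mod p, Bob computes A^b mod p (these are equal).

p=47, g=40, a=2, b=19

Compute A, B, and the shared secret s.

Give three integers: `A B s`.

Answer: 2 35 3

Derivation:
A = 40^2 mod 47  (bits of 2 = 10)
  bit 0 = 1: r = r^2 * 40 mod 47 = 1^2 * 40 = 1*40 = 40
  bit 1 = 0: r = r^2 mod 47 = 40^2 = 2
  -> A = 2
B = 40^19 mod 47  (bits of 19 = 10011)
  bit 0 = 1: r = r^2 * 40 mod 47 = 1^2 * 40 = 1*40 = 40
  bit 1 = 0: r = r^2 mod 47 = 40^2 = 2
  bit 2 = 0: r = r^2 mod 47 = 2^2 = 4
  bit 3 = 1: r = r^2 * 40 mod 47 = 4^2 * 40 = 16*40 = 29
  bit 4 = 1: r = r^2 * 40 mod 47 = 29^2 * 40 = 42*40 = 35
  -> B = 35
s = B^a = 35^2 mod 47  (bits of 2 = 10)
  bit 0 = 1: r = r^2 * 35 mod 47 = 1^2 * 35 = 1*35 = 35
  bit 1 = 0: r = r^2 mod 47 = 35^2 = 3
  -> s = B^a = 3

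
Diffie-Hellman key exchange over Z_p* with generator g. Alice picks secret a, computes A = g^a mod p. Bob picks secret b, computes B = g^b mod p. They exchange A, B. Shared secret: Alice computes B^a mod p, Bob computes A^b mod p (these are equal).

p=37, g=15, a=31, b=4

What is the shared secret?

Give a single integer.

A = 15^31 mod 37  (bits of 31 = 11111)
  bit 0 = 1: r = r^2 * 15 mod 37 = 1^2 * 15 = 1*15 = 15
  bit 1 = 1: r = r^2 * 15 mod 37 = 15^2 * 15 = 3*15 = 8
  bit 2 = 1: r = r^2 * 15 mod 37 = 8^2 * 15 = 27*15 = 35
  bit 3 = 1: r = r^2 * 15 mod 37 = 35^2 * 15 = 4*15 = 23
  bit 4 = 1: r = r^2 * 15 mod 37 = 23^2 * 15 = 11*15 = 17
  -> A = 17
B = 15^4 mod 37  (bits of 4 = 100)
  bit 0 = 1: r = r^2 * 15 mod 37 = 1^2 * 15 = 1*15 = 15
  bit 1 = 0: r = r^2 mod 37 = 15^2 = 3
  bit 2 = 0: r = r^2 mod 37 = 3^2 = 9
  -> B = 9
s = B^a = 9^31 mod 37  (bits of 31 = 11111)
  bit 0 = 1: r = r^2 * 9 mod 37 = 1^2 * 9 = 1*9 = 9
  bit 1 = 1: r = r^2 * 9 mod 37 = 9^2 * 9 = 7*9 = 26
  bit 2 = 1: r = r^2 * 9 mod 37 = 26^2 * 9 = 10*9 = 16
  bit 3 = 1: r = r^2 * 9 mod 37 = 16^2 * 9 = 34*9 = 10
  bit 4 = 1: r = r^2 * 9 mod 37 = 10^2 * 9 = 26*9 = 12
  -> s = B^a = 12

Answer: 12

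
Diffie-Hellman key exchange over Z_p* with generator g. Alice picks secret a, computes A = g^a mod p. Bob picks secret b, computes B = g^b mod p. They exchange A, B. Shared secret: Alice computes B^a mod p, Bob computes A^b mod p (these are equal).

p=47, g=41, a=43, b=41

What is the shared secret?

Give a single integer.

A = 41^43 mod 47  (bits of 43 = 101011)
  bit 0 = 1: r = r^2 * 41 mod 47 = 1^2 * 41 = 1*41 = 41
  bit 1 = 0: r = r^2 mod 47 = 41^2 = 36
  bit 2 = 1: r = r^2 * 41 mod 47 = 36^2 * 41 = 27*41 = 26
  bit 3 = 0: r = r^2 mod 47 = 26^2 = 18
  bit 4 = 1: r = r^2 * 41 mod 47 = 18^2 * 41 = 42*41 = 30
  bit 5 = 1: r = r^2 * 41 mod 47 = 30^2 * 41 = 7*41 = 5
  -> A = 5
B = 41^41 mod 47  (bits of 41 = 101001)
  bit 0 = 1: r = r^2 * 41 mod 47 = 1^2 * 41 = 1*41 = 41
  bit 1 = 0: r = r^2 mod 47 = 41^2 = 36
  bit 2 = 1: r = r^2 * 41 mod 47 = 36^2 * 41 = 27*41 = 26
  bit 3 = 0: r = r^2 mod 47 = 26^2 = 18
  bit 4 = 0: r = r^2 mod 47 = 18^2 = 42
  bit 5 = 1: r = r^2 * 41 mod 47 = 42^2 * 41 = 25*41 = 38
  -> B = 38
s = B^a = 38^43 mod 47  (bits of 43 = 101011)
  bit 0 = 1: r = r^2 * 38 mod 47 = 1^2 * 38 = 1*38 = 38
  bit 1 = 0: r = r^2 mod 47 = 38^2 = 34
  bit 2 = 1: r = r^2 * 38 mod 47 = 34^2 * 38 = 28*38 = 30
  bit 3 = 0: r = r^2 mod 47 = 30^2 = 7
  bit 4 = 1: r = r^2 * 38 mod 47 = 7^2 * 38 = 2*38 = 29
  bit 5 = 1: r = r^2 * 38 mod 47 = 29^2 * 38 = 42*38 = 45
  -> s = B^a = 45

Answer: 45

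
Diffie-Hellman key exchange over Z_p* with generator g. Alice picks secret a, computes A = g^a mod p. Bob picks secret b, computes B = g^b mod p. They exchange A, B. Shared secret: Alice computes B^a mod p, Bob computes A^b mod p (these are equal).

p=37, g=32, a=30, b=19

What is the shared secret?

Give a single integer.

A = 32^30 mod 37  (bits of 30 = 11110)
  bit 0 = 1: r = r^2 * 32 mod 37 = 1^2 * 32 = 1*32 = 32
  bit 1 = 1: r = r^2 * 32 mod 37 = 32^2 * 32 = 25*32 = 23
  bit 2 = 1: r = r^2 * 32 mod 37 = 23^2 * 32 = 11*32 = 19
  bit 3 = 1: r = r^2 * 32 mod 37 = 19^2 * 32 = 28*32 = 8
  bit 4 = 0: r = r^2 mod 37 = 8^2 = 27
  -> A = 27
B = 32^19 mod 37  (bits of 19 = 10011)
  bit 0 = 1: r = r^2 * 32 mod 37 = 1^2 * 32 = 1*32 = 32
  bit 1 = 0: r = r^2 mod 37 = 32^2 = 25
  bit 2 = 0: r = r^2 mod 37 = 25^2 = 33
  bit 3 = 1: r = r^2 * 32 mod 37 = 33^2 * 32 = 16*32 = 31
  bit 4 = 1: r = r^2 * 32 mod 37 = 31^2 * 32 = 36*32 = 5
  -> B = 5
s = B^a = 5^30 mod 37  (bits of 30 = 11110)
  bit 0 = 1: r = r^2 * 5 mod 37 = 1^2 * 5 = 1*5 = 5
  bit 1 = 1: r = r^2 * 5 mod 37 = 5^2 * 5 = 25*5 = 14
  bit 2 = 1: r = r^2 * 5 mod 37 = 14^2 * 5 = 11*5 = 18
  bit 3 = 1: r = r^2 * 5 mod 37 = 18^2 * 5 = 28*5 = 29
  bit 4 = 0: r = r^2 mod 37 = 29^2 = 27
  -> s = B^a = 27

Answer: 27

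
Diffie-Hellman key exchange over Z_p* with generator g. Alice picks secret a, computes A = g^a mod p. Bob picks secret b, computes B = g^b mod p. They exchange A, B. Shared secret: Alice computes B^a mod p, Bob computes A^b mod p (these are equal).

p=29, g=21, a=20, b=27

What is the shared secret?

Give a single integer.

Answer: 20

Derivation:
A = 21^20 mod 29  (bits of 20 = 10100)
  bit 0 = 1: r = r^2 * 21 mod 29 = 1^2 * 21 = 1*21 = 21
  bit 1 = 0: r = r^2 mod 29 = 21^2 = 6
  bit 2 = 1: r = r^2 * 21 mod 29 = 6^2 * 21 = 7*21 = 2
  bit 3 = 0: r = r^2 mod 29 = 2^2 = 4
  bit 4 = 0: r = r^2 mod 29 = 4^2 = 16
  -> A = 16
B = 21^27 mod 29  (bits of 27 = 11011)
  bit 0 = 1: r = r^2 * 21 mod 29 = 1^2 * 21 = 1*21 = 21
  bit 1 = 1: r = r^2 * 21 mod 29 = 21^2 * 21 = 6*21 = 10
  bit 2 = 0: r = r^2 mod 29 = 10^2 = 13
  bit 3 = 1: r = r^2 * 21 mod 29 = 13^2 * 21 = 24*21 = 11
  bit 4 = 1: r = r^2 * 21 mod 29 = 11^2 * 21 = 5*21 = 18
  -> B = 18
s = B^a = 18^20 mod 29  (bits of 20 = 10100)
  bit 0 = 1: r = r^2 * 18 mod 29 = 1^2 * 18 = 1*18 = 18
  bit 1 = 0: r = r^2 mod 29 = 18^2 = 5
  bit 2 = 1: r = r^2 * 18 mod 29 = 5^2 * 18 = 25*18 = 15
  bit 3 = 0: r = r^2 mod 29 = 15^2 = 22
  bit 4 = 0: r = r^2 mod 29 = 22^2 = 20
  -> s = B^a = 20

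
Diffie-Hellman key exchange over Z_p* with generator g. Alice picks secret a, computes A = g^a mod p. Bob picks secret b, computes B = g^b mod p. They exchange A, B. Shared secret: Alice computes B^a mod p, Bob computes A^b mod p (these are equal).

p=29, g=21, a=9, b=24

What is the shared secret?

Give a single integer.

A = 21^9 mod 29  (bits of 9 = 1001)
  bit 0 = 1: r = r^2 * 21 mod 29 = 1^2 * 21 = 1*21 = 21
  bit 1 = 0: r = r^2 mod 29 = 21^2 = 6
  bit 2 = 0: r = r^2 mod 29 = 6^2 = 7
  bit 3 = 1: r = r^2 * 21 mod 29 = 7^2 * 21 = 20*21 = 14
  -> A = 14
B = 21^24 mod 29  (bits of 24 = 11000)
  bit 0 = 1: r = r^2 * 21 mod 29 = 1^2 * 21 = 1*21 = 21
  bit 1 = 1: r = r^2 * 21 mod 29 = 21^2 * 21 = 6*21 = 10
  bit 2 = 0: r = r^2 mod 29 = 10^2 = 13
  bit 3 = 0: r = r^2 mod 29 = 13^2 = 24
  bit 4 = 0: r = r^2 mod 29 = 24^2 = 25
  -> B = 25
s = B^a = 25^9 mod 29  (bits of 9 = 1001)
  bit 0 = 1: r = r^2 * 25 mod 29 = 1^2 * 25 = 1*25 = 25
  bit 1 = 0: r = r^2 mod 29 = 25^2 = 16
  bit 2 = 0: r = r^2 mod 29 = 16^2 = 24
  bit 3 = 1: r = r^2 * 25 mod 29 = 24^2 * 25 = 25*25 = 16
  -> s = B^a = 16

Answer: 16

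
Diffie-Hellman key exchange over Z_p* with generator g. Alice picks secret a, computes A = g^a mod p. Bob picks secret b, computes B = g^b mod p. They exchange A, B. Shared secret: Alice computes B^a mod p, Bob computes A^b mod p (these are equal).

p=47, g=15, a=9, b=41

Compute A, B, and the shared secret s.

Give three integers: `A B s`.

Answer: 23 35 15

Derivation:
A = 15^9 mod 47  (bits of 9 = 1001)
  bit 0 = 1: r = r^2 * 15 mod 47 = 1^2 * 15 = 1*15 = 15
  bit 1 = 0: r = r^2 mod 47 = 15^2 = 37
  bit 2 = 0: r = r^2 mod 47 = 37^2 = 6
  bit 3 = 1: r = r^2 * 15 mod 47 = 6^2 * 15 = 36*15 = 23
  -> A = 23
B = 15^41 mod 47  (bits of 41 = 101001)
  bit 0 = 1: r = r^2 * 15 mod 47 = 1^2 * 15 = 1*15 = 15
  bit 1 = 0: r = r^2 mod 47 = 15^2 = 37
  bit 2 = 1: r = r^2 * 15 mod 47 = 37^2 * 15 = 6*15 = 43
  bit 3 = 0: r = r^2 mod 47 = 43^2 = 16
  bit 4 = 0: r = r^2 mod 47 = 16^2 = 21
  bit 5 = 1: r = r^2 * 15 mod 47 = 21^2 * 15 = 18*15 = 35
  -> B = 35
s = B^a = 35^9 mod 47  (bits of 9 = 1001)
  bit 0 = 1: r = r^2 * 35 mod 47 = 1^2 * 35 = 1*35 = 35
  bit 1 = 0: r = r^2 mod 47 = 35^2 = 3
  bit 2 = 0: r = r^2 mod 47 = 3^2 = 9
  bit 3 = 1: r = r^2 * 35 mod 47 = 9^2 * 35 = 34*35 = 15
  -> s = B^a = 15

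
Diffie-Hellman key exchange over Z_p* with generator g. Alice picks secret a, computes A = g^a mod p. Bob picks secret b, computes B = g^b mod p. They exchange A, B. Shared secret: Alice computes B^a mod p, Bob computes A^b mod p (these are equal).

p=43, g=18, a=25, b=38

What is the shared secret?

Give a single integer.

A = 18^25 mod 43  (bits of 25 = 11001)
  bit 0 = 1: r = r^2 * 18 mod 43 = 1^2 * 18 = 1*18 = 18
  bit 1 = 1: r = r^2 * 18 mod 43 = 18^2 * 18 = 23*18 = 27
  bit 2 = 0: r = r^2 mod 43 = 27^2 = 41
  bit 3 = 0: r = r^2 mod 43 = 41^2 = 4
  bit 4 = 1: r = r^2 * 18 mod 43 = 4^2 * 18 = 16*18 = 30
  -> A = 30
B = 18^38 mod 43  (bits of 38 = 100110)
  bit 0 = 1: r = r^2 * 18 mod 43 = 1^2 * 18 = 1*18 = 18
  bit 1 = 0: r = r^2 mod 43 = 18^2 = 23
  bit 2 = 0: r = r^2 mod 43 = 23^2 = 13
  bit 3 = 1: r = r^2 * 18 mod 43 = 13^2 * 18 = 40*18 = 32
  bit 4 = 1: r = r^2 * 18 mod 43 = 32^2 * 18 = 35*18 = 28
  bit 5 = 0: r = r^2 mod 43 = 28^2 = 10
  -> B = 10
s = B^a = 10^25 mod 43  (bits of 25 = 11001)
  bit 0 = 1: r = r^2 * 10 mod 43 = 1^2 * 10 = 1*10 = 10
  bit 1 = 1: r = r^2 * 10 mod 43 = 10^2 * 10 = 14*10 = 11
  bit 2 = 0: r = r^2 mod 43 = 11^2 = 35
  bit 3 = 0: r = r^2 mod 43 = 35^2 = 21
  bit 4 = 1: r = r^2 * 10 mod 43 = 21^2 * 10 = 11*10 = 24
  -> s = B^a = 24

Answer: 24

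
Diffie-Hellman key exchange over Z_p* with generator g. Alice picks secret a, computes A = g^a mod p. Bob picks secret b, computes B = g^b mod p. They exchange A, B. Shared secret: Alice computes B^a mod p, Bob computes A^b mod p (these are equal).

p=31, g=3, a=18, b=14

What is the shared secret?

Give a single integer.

A = 3^18 mod 31  (bits of 18 = 10010)
  bit 0 = 1: r = r^2 * 3 mod 31 = 1^2 * 3 = 1*3 = 3
  bit 1 = 0: r = r^2 mod 31 = 3^2 = 9
  bit 2 = 0: r = r^2 mod 31 = 9^2 = 19
  bit 3 = 1: r = r^2 * 3 mod 31 = 19^2 * 3 = 20*3 = 29
  bit 4 = 0: r = r^2 mod 31 = 29^2 = 4
  -> A = 4
B = 3^14 mod 31  (bits of 14 = 1110)
  bit 0 = 1: r = r^2 * 3 mod 31 = 1^2 * 3 = 1*3 = 3
  bit 1 = 1: r = r^2 * 3 mod 31 = 3^2 * 3 = 9*3 = 27
  bit 2 = 1: r = r^2 * 3 mod 31 = 27^2 * 3 = 16*3 = 17
  bit 3 = 0: r = r^2 mod 31 = 17^2 = 10
  -> B = 10
s = B^a = 10^18 mod 31  (bits of 18 = 10010)
  bit 0 = 1: r = r^2 * 10 mod 31 = 1^2 * 10 = 1*10 = 10
  bit 1 = 0: r = r^2 mod 31 = 10^2 = 7
  bit 2 = 0: r = r^2 mod 31 = 7^2 = 18
  bit 3 = 1: r = r^2 * 10 mod 31 = 18^2 * 10 = 14*10 = 16
  bit 4 = 0: r = r^2 mod 31 = 16^2 = 8
  -> s = B^a = 8

Answer: 8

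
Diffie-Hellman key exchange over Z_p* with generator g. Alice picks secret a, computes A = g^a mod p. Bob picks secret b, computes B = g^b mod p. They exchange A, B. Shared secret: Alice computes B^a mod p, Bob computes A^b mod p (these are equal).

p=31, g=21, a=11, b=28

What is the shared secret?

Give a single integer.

A = 21^11 mod 31  (bits of 11 = 1011)
  bit 0 = 1: r = r^2 * 21 mod 31 = 1^2 * 21 = 1*21 = 21
  bit 1 = 0: r = r^2 mod 31 = 21^2 = 7
  bit 2 = 1: r = r^2 * 21 mod 31 = 7^2 * 21 = 18*21 = 6
  bit 3 = 1: r = r^2 * 21 mod 31 = 6^2 * 21 = 5*21 = 12
  -> A = 12
B = 21^28 mod 31  (bits of 28 = 11100)
  bit 0 = 1: r = r^2 * 21 mod 31 = 1^2 * 21 = 1*21 = 21
  bit 1 = 1: r = r^2 * 21 mod 31 = 21^2 * 21 = 7*21 = 23
  bit 2 = 1: r = r^2 * 21 mod 31 = 23^2 * 21 = 2*21 = 11
  bit 3 = 0: r = r^2 mod 31 = 11^2 = 28
  bit 4 = 0: r = r^2 mod 31 = 28^2 = 9
  -> B = 9
s = B^a = 9^11 mod 31  (bits of 11 = 1011)
  bit 0 = 1: r = r^2 * 9 mod 31 = 1^2 * 9 = 1*9 = 9
  bit 1 = 0: r = r^2 mod 31 = 9^2 = 19
  bit 2 = 1: r = r^2 * 9 mod 31 = 19^2 * 9 = 20*9 = 25
  bit 3 = 1: r = r^2 * 9 mod 31 = 25^2 * 9 = 5*9 = 14
  -> s = B^a = 14

Answer: 14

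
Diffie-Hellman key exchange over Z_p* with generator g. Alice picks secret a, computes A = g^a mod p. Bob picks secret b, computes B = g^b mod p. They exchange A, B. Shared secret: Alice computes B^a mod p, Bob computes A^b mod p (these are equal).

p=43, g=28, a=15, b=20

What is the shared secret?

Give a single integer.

A = 28^15 mod 43  (bits of 15 = 1111)
  bit 0 = 1: r = r^2 * 28 mod 43 = 1^2 * 28 = 1*28 = 28
  bit 1 = 1: r = r^2 * 28 mod 43 = 28^2 * 28 = 10*28 = 22
  bit 2 = 1: r = r^2 * 28 mod 43 = 22^2 * 28 = 11*28 = 7
  bit 3 = 1: r = r^2 * 28 mod 43 = 7^2 * 28 = 6*28 = 39
  -> A = 39
B = 28^20 mod 43  (bits of 20 = 10100)
  bit 0 = 1: r = r^2 * 28 mod 43 = 1^2 * 28 = 1*28 = 28
  bit 1 = 0: r = r^2 mod 43 = 28^2 = 10
  bit 2 = 1: r = r^2 * 28 mod 43 = 10^2 * 28 = 14*28 = 5
  bit 3 = 0: r = r^2 mod 43 = 5^2 = 25
  bit 4 = 0: r = r^2 mod 43 = 25^2 = 23
  -> B = 23
s = B^a = 23^15 mod 43  (bits of 15 = 1111)
  bit 0 = 1: r = r^2 * 23 mod 43 = 1^2 * 23 = 1*23 = 23
  bit 1 = 1: r = r^2 * 23 mod 43 = 23^2 * 23 = 13*23 = 41
  bit 2 = 1: r = r^2 * 23 mod 43 = 41^2 * 23 = 4*23 = 6
  bit 3 = 1: r = r^2 * 23 mod 43 = 6^2 * 23 = 36*23 = 11
  -> s = B^a = 11

Answer: 11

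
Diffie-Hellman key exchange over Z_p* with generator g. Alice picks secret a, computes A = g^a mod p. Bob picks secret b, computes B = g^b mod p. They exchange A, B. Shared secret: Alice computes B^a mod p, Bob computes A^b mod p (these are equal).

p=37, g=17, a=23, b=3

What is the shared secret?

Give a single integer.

Answer: 23

Derivation:
A = 17^23 mod 37  (bits of 23 = 10111)
  bit 0 = 1: r = r^2 * 17 mod 37 = 1^2 * 17 = 1*17 = 17
  bit 1 = 0: r = r^2 mod 37 = 17^2 = 30
  bit 2 = 1: r = r^2 * 17 mod 37 = 30^2 * 17 = 12*17 = 19
  bit 3 = 1: r = r^2 * 17 mod 37 = 19^2 * 17 = 28*17 = 32
  bit 4 = 1: r = r^2 * 17 mod 37 = 32^2 * 17 = 25*17 = 18
  -> A = 18
B = 17^3 mod 37  (bits of 3 = 11)
  bit 0 = 1: r = r^2 * 17 mod 37 = 1^2 * 17 = 1*17 = 17
  bit 1 = 1: r = r^2 * 17 mod 37 = 17^2 * 17 = 30*17 = 29
  -> B = 29
s = B^a = 29^23 mod 37  (bits of 23 = 10111)
  bit 0 = 1: r = r^2 * 29 mod 37 = 1^2 * 29 = 1*29 = 29
  bit 1 = 0: r = r^2 mod 37 = 29^2 = 27
  bit 2 = 1: r = r^2 * 29 mod 37 = 27^2 * 29 = 26*29 = 14
  bit 3 = 1: r = r^2 * 29 mod 37 = 14^2 * 29 = 11*29 = 23
  bit 4 = 1: r = r^2 * 29 mod 37 = 23^2 * 29 = 11*29 = 23
  -> s = B^a = 23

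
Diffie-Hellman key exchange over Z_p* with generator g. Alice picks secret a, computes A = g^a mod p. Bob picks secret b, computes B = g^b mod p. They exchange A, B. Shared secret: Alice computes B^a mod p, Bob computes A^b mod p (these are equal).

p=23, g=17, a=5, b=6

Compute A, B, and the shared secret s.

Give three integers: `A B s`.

A = 17^5 mod 23  (bits of 5 = 101)
  bit 0 = 1: r = r^2 * 17 mod 23 = 1^2 * 17 = 1*17 = 17
  bit 1 = 0: r = r^2 mod 23 = 17^2 = 13
  bit 2 = 1: r = r^2 * 17 mod 23 = 13^2 * 17 = 8*17 = 21
  -> A = 21
B = 17^6 mod 23  (bits of 6 = 110)
  bit 0 = 1: r = r^2 * 17 mod 23 = 1^2 * 17 = 1*17 = 17
  bit 1 = 1: r = r^2 * 17 mod 23 = 17^2 * 17 = 13*17 = 14
  bit 2 = 0: r = r^2 mod 23 = 14^2 = 12
  -> B = 12
s = B^a = 12^5 mod 23  (bits of 5 = 101)
  bit 0 = 1: r = r^2 * 12 mod 23 = 1^2 * 12 = 1*12 = 12
  bit 1 = 0: r = r^2 mod 23 = 12^2 = 6
  bit 2 = 1: r = r^2 * 12 mod 23 = 6^2 * 12 = 13*12 = 18
  -> s = B^a = 18

Answer: 21 12 18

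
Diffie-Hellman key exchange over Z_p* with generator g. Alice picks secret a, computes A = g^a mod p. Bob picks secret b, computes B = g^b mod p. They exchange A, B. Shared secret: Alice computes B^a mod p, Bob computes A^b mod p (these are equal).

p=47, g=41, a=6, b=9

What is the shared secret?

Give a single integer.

A = 41^6 mod 47  (bits of 6 = 110)
  bit 0 = 1: r = r^2 * 41 mod 47 = 1^2 * 41 = 1*41 = 41
  bit 1 = 1: r = r^2 * 41 mod 47 = 41^2 * 41 = 36*41 = 19
  bit 2 = 0: r = r^2 mod 47 = 19^2 = 32
  -> A = 32
B = 41^9 mod 47  (bits of 9 = 1001)
  bit 0 = 1: r = r^2 * 41 mod 47 = 1^2 * 41 = 1*41 = 41
  bit 1 = 0: r = r^2 mod 47 = 41^2 = 36
  bit 2 = 0: r = r^2 mod 47 = 36^2 = 27
  bit 3 = 1: r = r^2 * 41 mod 47 = 27^2 * 41 = 24*41 = 44
  -> B = 44
s = B^a = 44^6 mod 47  (bits of 6 = 110)
  bit 0 = 1: r = r^2 * 44 mod 47 = 1^2 * 44 = 1*44 = 44
  bit 1 = 1: r = r^2 * 44 mod 47 = 44^2 * 44 = 9*44 = 20
  bit 2 = 0: r = r^2 mod 47 = 20^2 = 24
  -> s = B^a = 24

Answer: 24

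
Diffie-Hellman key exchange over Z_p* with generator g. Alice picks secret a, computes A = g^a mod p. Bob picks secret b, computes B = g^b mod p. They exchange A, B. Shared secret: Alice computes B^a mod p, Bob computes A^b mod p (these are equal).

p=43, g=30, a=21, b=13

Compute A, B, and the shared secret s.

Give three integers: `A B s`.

A = 30^21 mod 43  (bits of 21 = 10101)
  bit 0 = 1: r = r^2 * 30 mod 43 = 1^2 * 30 = 1*30 = 30
  bit 1 = 0: r = r^2 mod 43 = 30^2 = 40
  bit 2 = 1: r = r^2 * 30 mod 43 = 40^2 * 30 = 9*30 = 12
  bit 3 = 0: r = r^2 mod 43 = 12^2 = 15
  bit 4 = 1: r = r^2 * 30 mod 43 = 15^2 * 30 = 10*30 = 42
  -> A = 42
B = 30^13 mod 43  (bits of 13 = 1101)
  bit 0 = 1: r = r^2 * 30 mod 43 = 1^2 * 30 = 1*30 = 30
  bit 1 = 1: r = r^2 * 30 mod 43 = 30^2 * 30 = 40*30 = 39
  bit 2 = 0: r = r^2 mod 43 = 39^2 = 16
  bit 3 = 1: r = r^2 * 30 mod 43 = 16^2 * 30 = 41*30 = 26
  -> B = 26
s = B^a = 26^21 mod 43  (bits of 21 = 10101)
  bit 0 = 1: r = r^2 * 26 mod 43 = 1^2 * 26 = 1*26 = 26
  bit 1 = 0: r = r^2 mod 43 = 26^2 = 31
  bit 2 = 1: r = r^2 * 26 mod 43 = 31^2 * 26 = 15*26 = 3
  bit 3 = 0: r = r^2 mod 43 = 3^2 = 9
  bit 4 = 1: r = r^2 * 26 mod 43 = 9^2 * 26 = 38*26 = 42
  -> s = B^a = 42

Answer: 42 26 42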